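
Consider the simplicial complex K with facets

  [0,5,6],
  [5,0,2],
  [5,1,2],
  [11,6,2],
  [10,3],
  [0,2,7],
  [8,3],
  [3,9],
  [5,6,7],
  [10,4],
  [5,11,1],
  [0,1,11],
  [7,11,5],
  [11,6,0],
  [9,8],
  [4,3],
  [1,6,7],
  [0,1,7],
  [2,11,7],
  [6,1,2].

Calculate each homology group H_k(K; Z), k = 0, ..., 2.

Order the vertices as 0 < 1 < 2 < 3 < 4 < 5 < 6 < 7 < 8 < 9 < 10 < 11. Listing each simplex with vertices in this order, K has dimension 2 with simplices:

  0-simplices (12): [0], [1], [2], [3], [4], [5], [6], [7], [8], [9], [10], [11]
  1-simplices (27): (27 of them)
  2-simplices (14): [0,1,7], [0,1,11], [0,2,5], [0,2,7], [0,5,6], [0,6,11], [1,2,5], [1,2,6], [1,5,11], [1,6,7], [2,6,11], [2,7,11], [5,6,7], [5,7,11]

Hence C_0 ≅ Z^12, C_1 ≅ Z^27, C_2 ≅ Z^14.

Boundary ∂_1: C_1 → C_0 maps an edge to its endpoints' difference, ∂[p,q] = q − p. For instance
  ∂[3,10] = [10] − [3].
The 12×27 boundary matrix has rank 10 and Smith normal form diag(1,1,1,1,1,1,1,1,1,1).

∂_2: C_2 → C_1 acts by ∂[p,q,r] = [q,r] − [p,r] + [p,q]. For instance
  ∂[0,1,7] = [1,7] − [0,7] + [0,1],
  ∂[0,2,7] = [2,7] − [0,7] + [0,2].
The resulting 27×14 matrix has rank 13, and its Smith normal form has invariant factors (1,1,1,1,1,1,1,1,1,1,1,1,1).

Now H_k = ker ∂_k / im ∂_{k+1}, so:

  H_0: rank C_0 − rank ∂_1 = 12 − 10 = 2, and the invariant factors of ∂_1 are all 1, so H_0 = Z^2.
  H_1: rank ker ∂_1 − rank ∂_2 = (27 − 10) − 13 = 4, and the invariant factors of ∂_2 are all 1, so H_1 = Z^4.
  H_2: rank ker ∂_2 − rank ∂_3 = (14 − 13) − 0 = 1, and there is no ∂_3, so H_2 = Z.

H_0 ≅ Z^2,  H_1 ≅ Z^4,  H_2 ≅ Z.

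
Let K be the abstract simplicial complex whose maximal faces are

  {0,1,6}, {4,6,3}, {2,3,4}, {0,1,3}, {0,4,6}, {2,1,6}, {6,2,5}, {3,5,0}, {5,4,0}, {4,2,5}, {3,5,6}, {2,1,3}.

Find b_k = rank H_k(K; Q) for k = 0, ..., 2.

b_0 = 1, b_1 = 0, b_2 = 0.

Order the vertices as 0 < 1 < 2 < 3 < 4 < 5 < 6. Listing each simplex with vertices in this order, K has dimension 2 with simplices:

  0-simplices (7): [0], [1], [2], [3], [4], [5], [6]
  1-simplices (18): [0,1], [0,3], [0,4], [0,5], [0,6], [1,2], [1,3], [1,6], [2,3], [2,4], [2,5], [2,6], [3,4], [3,5], [3,6], [4,5], [4,6], [5,6]
  2-simplices (12): [0,1,3], [0,1,6], [0,3,5], [0,4,5], [0,4,6], [1,2,3], [1,2,6], [2,3,4], [2,4,5], [2,5,6], [3,4,6], [3,5,6]

giving chain groups C_0 ≅ Z^7, C_1 ≅ Z^18, C_2 ≅ Z^12.

Boundary ∂_1: C_1 → C_0 maps an edge to its endpoints' difference, ∂[p,q] = q − p. For instance
  ∂[1,3] = [3] − [1].
This gives a 7×18 integer matrix of rank 6; reducing to Smith normal form yields diagonal entries (1,1,1,1,1,1).

∂_2: C_2 → C_1 maps a triangle to the signed sum of its edges. For instance
  ∂[3,5,6] = [5,6] − [3,6] + [3,5],
  ∂[0,4,5] = [4,5] − [0,5] + [0,4].
This gives a 18×12 integer matrix of rank 12; reducing to Smith normal form yields diagonal entries (1,1,1,1,1,1,1,1,1,1,1,2).

Now H_k = ker ∂_k / im ∂_{k+1}, so:

  H_0: rank C_0 − rank ∂_1 = 7 − 6 = 1, and the invariant factors of ∂_1 are all 1, so H_0 = Z.
  H_1: rank ker ∂_1 − rank ∂_2 = (18 − 6) − 12 = 0, and ∂_2 has invariant factor 2 > 1, so H_1 = Z/2Z.
  H_2: rank ker ∂_2 − rank ∂_3 = (12 − 12) − 0 = 0, and there is no ∂_3, so H_2 = 0.

Hence the Betti numbers are b_0 = 1, b_1 = 0, b_2 = 0.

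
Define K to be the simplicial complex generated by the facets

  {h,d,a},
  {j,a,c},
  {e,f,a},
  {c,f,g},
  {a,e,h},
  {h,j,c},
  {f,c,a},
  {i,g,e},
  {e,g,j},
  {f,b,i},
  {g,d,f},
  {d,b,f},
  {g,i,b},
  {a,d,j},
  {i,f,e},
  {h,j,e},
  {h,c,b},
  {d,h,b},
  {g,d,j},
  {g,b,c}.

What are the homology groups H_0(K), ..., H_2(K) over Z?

Take the total order a < b < c < d < e < f < g < h < i < j on the vertex set. Then K (dimension 2) consists of the simplices:

  0-simplices (10): a, b, c, d, e, f, g, h, i, j
  1-simplices (30): ac, ad, ae, af, ah, aj, bc, bd, bf, bg, bh, bi, cf, cg, ch, cj, df, dg, dh, dj, ef, eg, eh, ei, ej, fg, fi, gi, gj, hj
  2-simplices (20): acf, acj, adh, adj, aef, aeh, bcg, bch, bdf, bdh, bfi, bgi, cfg, chj, dfg, dgj, efi, egi, egj, ehj

Hence C_0 ≅ Z^10, C_1 ≅ Z^30, C_2 ≅ Z^20.

The boundary map ∂_1: C_1 → C_0 is given by ∂[p,q] = [q] − [p]. For instance
  ∂hj = j − h.
This gives a 10×30 integer matrix of rank 9; reducing to Smith normal form yields diagonal entries (1,1,1,1,1,1,1,1,1).

The boundary map ∂_2: C_2 → C_1 sends each 2-simplex [p,q,r] to [q,r] − [p,r] + [p,q]. For instance
  ∂aeh = eh − ah + ae,
  ∂bgi = gi − bi + bg.
The 30×20 boundary matrix has rank 20 and Smith normal form diag(1,1,1,1,1,1,1,1,1,1,1,1,1,1,1,1,1,1,1,2).

Computing H_k = (kernel of ∂_k) / (image of ∂_{k+1}):

  H_0: rank C_0 − rank ∂_1 = 10 − 9 = 1, and the invariant factors of ∂_1 are all 1, so H_0 = Z.
  H_1: rank ker ∂_1 − rank ∂_2 = (30 − 9) − 20 = 1, and ∂_2 has invariant factor 2 > 1, so H_1 = Z ⊕ Z/2Z.
  H_2: rank ker ∂_2 − rank ∂_3 = (20 − 20) − 0 = 0, and there is no ∂_3, so H_2 = 0.

As a check, the Euler characteristic is 10 − 30 + 20 = 0, which agrees with 1 − 1 + 0 = 0.

H_0 ≅ Z,  H_1 ≅ Z ⊕ Z/2Z,  H_2 = 0.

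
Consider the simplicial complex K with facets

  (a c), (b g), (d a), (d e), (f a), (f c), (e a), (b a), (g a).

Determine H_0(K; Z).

K has 7 vertices, 9 edges.
rank ∂_0 = 0, rank ∂_1 = 6 ⇒ b_0 = 7 − 0 − 6 = 1; all invariant factors of ∂_1 are 1 so no torsion. So H_0 ≅ Z.

H_0 ≅ Z.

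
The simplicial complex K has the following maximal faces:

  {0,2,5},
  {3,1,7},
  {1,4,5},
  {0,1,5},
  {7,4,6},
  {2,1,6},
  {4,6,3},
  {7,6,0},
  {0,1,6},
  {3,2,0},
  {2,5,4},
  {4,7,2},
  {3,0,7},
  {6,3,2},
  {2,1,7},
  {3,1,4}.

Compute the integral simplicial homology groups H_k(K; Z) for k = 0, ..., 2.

Order the vertices as 0 < 1 < 2 < 3 < 4 < 5 < 6 < 7. Listing each simplex with vertices in this order, K has dimension 2 with simplices:

  0-simplices (8): [0], [1], [2], [3], [4], [5], [6], [7]
  1-simplices (24): (24 of them)
  2-simplices (16): [0,1,5], [0,1,6], [0,2,3], [0,2,5], [0,3,7], [0,6,7], [1,2,6], [1,2,7], [1,3,4], [1,3,7], [1,4,5], [2,3,6], [2,4,5], [2,4,7], [3,4,6], [4,6,7]

giving chain groups C_0 ≅ Z^8, C_1 ≅ Z^24, C_2 ≅ Z^16.

The boundary map ∂_1: C_1 → C_0 maps an edge to its endpoints' difference, ∂[p,q] = q − p. For instance
  ∂[1,7] = [7] − [1].
The resulting 8×24 matrix has rank 7, and its Smith normal form has invariant factors (1,1,1,1,1,1,1).

The boundary map ∂_2: C_2 → C_1 sends each 2-simplex [p,q,r] to [q,r] − [p,r] + [p,q]. For instance
  ∂[2,3,6] = [3,6] − [2,6] + [2,3],
  ∂[1,2,6] = [2,6] − [1,6] + [1,2].
The 24×16 boundary matrix has rank 15 and Smith normal form diag(1,1,1,1,1,1,1,1,1,1,1,1,1,1,1).

Now H_k = ker ∂_k / im ∂_{k+1}, so:

  H_0: rank C_0 − rank ∂_1 = 8 − 7 = 1, and the invariant factors of ∂_1 are all 1, so H_0 = Z.
  H_1: rank ker ∂_1 − rank ∂_2 = (24 − 7) − 15 = 2, and the invariant factors of ∂_2 are all 1, so H_1 = Z^2.
  H_2: rank ker ∂_2 − rank ∂_3 = (16 − 15) − 0 = 1, and there is no ∂_3, so H_2 = Z.

H_0 ≅ Z,  H_1 ≅ Z^2,  H_2 ≅ Z.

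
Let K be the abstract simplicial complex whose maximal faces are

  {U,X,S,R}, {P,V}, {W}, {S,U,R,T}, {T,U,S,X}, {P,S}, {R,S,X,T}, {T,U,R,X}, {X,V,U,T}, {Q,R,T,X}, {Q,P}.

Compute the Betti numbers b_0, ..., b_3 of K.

We work with the vertex ordering P < Q < R < S < T < U < V < W < X. The simplices of K, each written with vertices in increasing order, are:

  0-simplices (9): P, Q, R, S, T, U, V, W, X
  1-simplices (19): PQ, PS, PV, QR, QT, QX, RS, RT, RU, RX, ST, SU, SX, TU, TV, TX, UV, UX, VX
  2-simplices (16): QRT, QRX, QTX, RST, RSU, RSX, RTU, RTX, RUX, STU, STX, SUX, TUV, TUX, TVX, UVX
  3-simplices (7): QRTX, RSTU, RSTX, RSUX, RTUX, STUX, TUVX

giving chain groups C_0 ≅ Z^9, C_1 ≅ Z^19, C_2 ≅ Z^16, C_3 ≅ Z^7.

∂_1: C_1 → C_0 is given by ∂[p,q] = [q] − [p]. For instance
  ∂RT = T − R.
The 9×19 boundary matrix has rank 7 and Smith normal form diag(1,1,1,1,1,1,1).

The boundary map ∂_2: C_2 → C_1 sends each 2-simplex [p,q,r] to [q,r] − [p,r] + [p,q]. For instance
  ∂QRX = RX − QX + QR,
  ∂TUV = UV − TV + TU.
The 19×16 boundary matrix has rank 10 and Smith normal form diag(1,1,1,1,1,1,1,1,1,1).

The boundary map ∂_3: C_3 → C_2 sends each 3-simplex σ to the alternating sum Σ_i (−1)^i (σ with its i-th vertex removed). For instance
  ∂STUX = TUX − SUX + STX − STU,
  ∂QRTX = RTX − QTX + QRX − QRT.
The 16×7 boundary matrix has rank 6 and Smith normal form diag(1,1,1,1,1,1).

Computing H_k = (kernel of ∂_k) / (image of ∂_{k+1}):

  H_0: rank C_0 − rank ∂_1 = 9 − 7 = 2, and the invariant factors of ∂_1 are all 1, so H_0 = Z^2.
  H_1: rank ker ∂_1 − rank ∂_2 = (19 − 7) − 10 = 2, and the invariant factors of ∂_2 are all 1, so H_1 = Z^2.
  H_2: rank ker ∂_2 − rank ∂_3 = (16 − 10) − 6 = 0, and the invariant factors of ∂_3 are all 1, so H_2 = 0.
  H_3: rank ker ∂_3 − rank ∂_4 = (7 − 6) − 0 = 1, and there is no ∂_4, so H_3 = Z.

As a check, the Euler characteristic is 9 − 19 + 16 − 7 = -1, which agrees with 2 − 2 + 0 − 1 = -1.

Hence the Betti numbers are b_0 = 2, b_1 = 2, b_2 = 0, b_3 = 1.

b_0 = 2, b_1 = 2, b_2 = 0, b_3 = 1.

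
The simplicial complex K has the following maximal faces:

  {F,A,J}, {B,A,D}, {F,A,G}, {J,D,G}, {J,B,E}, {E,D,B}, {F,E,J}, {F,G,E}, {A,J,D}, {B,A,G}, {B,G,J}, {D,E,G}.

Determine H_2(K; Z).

Order the vertices as A < B < D < E < F < G < J. Listing each simplex with vertices in this order, K has dimension 2 with simplices:

  0-simplices (7): A, B, D, E, F, G, J
  1-simplices (18): AB, AD, AF, AG, AJ, BD, BE, BG, BJ, DE, DG, DJ, EF, EG, EJ, FG, FJ, GJ
  2-simplices (12): ABD, ABG, ADJ, AFG, AFJ, BDE, BEJ, BGJ, DEG, DGJ, EFG, EFJ

so the chain groups are C_0 ≅ Z^7, C_1 ≅ Z^18, C_2 ≅ Z^12.

Boundary ∂_1: C_1 → C_0 maps an edge to its endpoints' difference, ∂[p,q] = q − p. For instance
  ∂BG = G − B.
The resulting 7×18 matrix has rank 6, and its Smith normal form has invariant factors (1,1,1,1,1,1).

∂_2: C_2 → C_1 maps a triangle to the signed sum of its edges. For instance
  ∂DEG = EG − DG + DE,
  ∂DGJ = GJ − DJ + DG.
The resulting 18×12 matrix has rank 12, and its Smith normal form has invariant factors (1,1,1,1,1,1,1,1,1,1,1,2).

Computing H_k = (kernel of ∂_k) / (image of ∂_{k+1}):

  H_2: rank ker ∂_2 − rank ∂_3 = (12 − 12) − 0 = 0, and there is no ∂_3, so H_2 ≅ 0.

(K is a triangulation of the real projective plane RP^2.)

H_2 = 0.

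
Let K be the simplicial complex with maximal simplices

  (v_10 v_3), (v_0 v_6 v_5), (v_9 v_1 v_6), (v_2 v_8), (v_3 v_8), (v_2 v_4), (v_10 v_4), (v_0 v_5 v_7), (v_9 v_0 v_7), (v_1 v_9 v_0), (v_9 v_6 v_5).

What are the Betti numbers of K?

b_0 = 2, b_1 = 2, b_2 = 0.

Fix the vertex order v_0 < v_1 < v_2 < v_3 < v_4 < v_5 < v_6 < v_7 < v_8 < v_9 < v_10 and write every simplex with vertices in increasing order. Then dim K = 2 and the simplices of K are:

  0-simplices (11): [v_0], [v_1], [v_2], [v_3], [v_4], [v_5], [v_6], [v_7], [v_8], [v_9], [v_10]
  1-simplices (17): (17 of them)
  2-simplices (6): [v_0,v_1,v_9], [v_0,v_5,v_6], [v_0,v_5,v_7], [v_0,v_7,v_9], [v_1,v_6,v_9], [v_5,v_6,v_9]

Hence C_0 ≅ Z^11, C_1 ≅ Z^17, C_2 ≅ Z^6.

Boundary ∂_1: C_1 → C_0 is given by ∂[p,q] = [q] − [p].
The 11×17 boundary matrix has rank 9 and Smith normal form diag(1,1,1,1,1,1,1,1,1).

The boundary map ∂_2: C_2 → C_1 acts by ∂[p,q,r] = [q,r] − [p,r] + [p,q]. For instance
  ∂[v_0,v_1,v_9] = [v_1,v_9] − [v_0,v_9] + [v_0,v_1],
  ∂[v_1,v_6,v_9] = [v_6,v_9] − [v_1,v_9] + [v_1,v_6].
This gives a 17×6 integer matrix of rank 6; reducing to Smith normal form yields diagonal entries (1,1,1,1,1,1).

Computing H_k = (kernel of ∂_k) / (image of ∂_{k+1}):

  H_0: rank C_0 − rank ∂_1 = 11 − 9 = 2, and the invariant factors of ∂_1 are all 1, so H_0 = Z^2.
  H_1: rank ker ∂_1 − rank ∂_2 = (17 − 9) − 6 = 2, and the invariant factors of ∂_2 are all 1, so H_1 = Z^2.
  H_2: rank ker ∂_2 − rank ∂_3 = (6 − 6) − 0 = 0, and there is no ∂_3, so H_2 = 0.

As a check, the Euler characteristic is 11 − 17 + 6 = 0, which agrees with 2 − 2 + 0 = 0.

Hence the Betti numbers are b_0 = 2, b_1 = 2, b_2 = 0.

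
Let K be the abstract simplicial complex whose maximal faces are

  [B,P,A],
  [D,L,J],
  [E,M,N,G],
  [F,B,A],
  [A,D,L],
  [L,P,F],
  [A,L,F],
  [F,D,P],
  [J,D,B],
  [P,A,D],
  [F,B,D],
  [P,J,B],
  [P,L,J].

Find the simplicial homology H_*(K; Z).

We work with the vertex ordering A < B < D < E < F < G < J < L < M < N < P. The simplices of K, each written with vertices in increasing order, are:

  0-simplices (11): A, B, D, E, F, G, J, L, M, N, P
  1-simplices (24): AB, AD, AF, AL, AP, BD, BF, BJ, BP, DF, DJ, DL, DP, EG, EM, EN, FL, FP, GM, GN, JL, JP, LP, MN
  2-simplices (16): ABF, ABP, ADL, ADP, AFL, BDF, BDJ, BJP, DFP, DJL, EGM, EGN, EMN, FLP, GMN, JLP
  3-simplices (1): EGMN

Hence C_0 ≅ Z^11, C_1 ≅ Z^24, C_2 ≅ Z^16, C_3 ≅ Z^1.

∂_1: C_1 → C_0 maps an edge to its endpoints' difference, ∂[p,q] = q − p. For instance
  ∂AP = P − A.
As a 11×24 matrix over Z this has rank 9, with invariant factors (1,1,1,1,1,1,1,1,1).

Boundary ∂_2: C_2 → C_1 sends each 2-simplex [p,q,r] to [q,r] − [p,r] + [p,q]. For instance
  ∂ABF = BF − AF + AB,
  ∂ADP = DP − AP + AD.
This gives a 24×16 integer matrix of rank 15; reducing to Smith normal form yields diagonal entries (1,1,1,1,1,1,1,1,1,1,1,1,1,1,2).

Boundary ∂_3: C_3 → C_2 sends each 3-simplex σ to the alternating sum Σ_i (−1)^i (σ with its i-th vertex removed). For instance
  ∂EGMN = GMN − EMN + EGN − EGM.
The 16×1 boundary matrix has rank 1 and Smith normal form diag(1).

From H_k ≅ ker(∂_k) / im(∂_{k+1}) we obtain:

  H_0: rank C_0 − rank ∂_1 = 11 − 9 = 2, and the invariant factors of ∂_1 are all 1, so H_0 ≅ Z^2.
  H_1: rank ker ∂_1 − rank ∂_2 = (24 − 9) − 15 = 0, and ∂_2 has invariant factor 2 > 1, so H_1 ≅ Z/2.
  H_2: rank ker ∂_2 − rank ∂_3 = (16 − 15) − 1 = 0, and the invariant factors of ∂_3 are all 1, so H_2 ≅ 0.
  H_3: rank ker ∂_3 − rank ∂_4 = (1 − 1) − 0 = 0, and there is no ∂_4, so H_3 ≅ 0.

H_0 = Z^2,  H_1 = Z/2,  H_2 = 0,  H_3 = 0.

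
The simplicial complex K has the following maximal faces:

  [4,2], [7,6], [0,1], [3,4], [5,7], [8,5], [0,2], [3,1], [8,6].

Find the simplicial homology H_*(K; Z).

Take the total order 0 < 1 < 2 < 3 < 4 < 5 < 6 < 7 < 8 on the vertex set. Then K (dimension 1) consists of the simplices:

  0-simplices (9): [0], [1], [2], [3], [4], [5], [6], [7], [8]
  1-simplices (9): [0,1], [0,2], [1,3], [2,4], [3,4], [5,7], [5,8], [6,7], [6,8]

Hence C_0 ≅ Z^9, C_1 ≅ Z^9.

Boundary ∂_1: C_1 → C_0 is given by ∂[p,q] = [q] − [p].
This gives a 9×9 integer matrix of rank 7; reducing to Smith normal form yields diagonal entries (1,1,1,1,1,1,1).

Now H_k = ker ∂_k / im ∂_{k+1}, so:

  H_0: rank C_0 − rank ∂_1 = 9 − 7 = 2, and the invariant factors of ∂_1 are all 1, so H_0 = Z^2.
  H_1: rank ker ∂_1 − rank ∂_2 = (9 − 7) − 0 = 2, and there is no ∂_2, so H_1 = Z^2.

H_0 = Z^2,  H_1 = Z^2.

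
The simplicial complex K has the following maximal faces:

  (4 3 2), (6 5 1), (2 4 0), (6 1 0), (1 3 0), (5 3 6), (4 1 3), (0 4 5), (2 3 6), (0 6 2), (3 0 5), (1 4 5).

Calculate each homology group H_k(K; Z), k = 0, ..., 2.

Fix the vertex order 0 < 1 < 2 < 3 < 4 < 5 < 6 and write every simplex with vertices in increasing order. Then dim K = 2 and the simplices of K are:

  0-simplices (7): [0], [1], [2], [3], [4], [5], [6]
  1-simplices (18): [0,1], [0,2], [0,3], [0,4], [0,5], [0,6], [1,3], [1,4], [1,5], [1,6], [2,3], [2,4], [2,6], [3,4], [3,5], [3,6], [4,5], [5,6]
  2-simplices (12): [0,1,3], [0,1,6], [0,2,4], [0,2,6], [0,3,5], [0,4,5], [1,3,4], [1,4,5], [1,5,6], [2,3,4], [2,3,6], [3,5,6]

so the chain groups are C_0 ≅ Z^7, C_1 ≅ Z^18, C_2 ≅ Z^12.

∂_1: C_1 → C_0 is given by ∂[p,q] = [q] − [p].
As a 7×18 matrix over Z this has rank 6, with invariant factors (1,1,1,1,1,1).

Boundary ∂_2: C_2 → C_1 sends each 2-simplex [p,q,r] to [q,r] − [p,r] + [p,q]. For instance
  ∂[2,3,4] = [3,4] − [2,4] + [2,3],
  ∂[0,2,6] = [2,6] − [0,6] + [0,2].
The 18×12 boundary matrix has rank 12 and Smith normal form diag(1,1,1,1,1,1,1,1,1,1,1,2).

From H_k ≅ ker(∂_k) / im(∂_{k+1}) we obtain:

  H_0: rank C_0 − rank ∂_1 = 7 − 6 = 1, and the invariant factors of ∂_1 are all 1, so H_0 ≅ Z.
  H_1: rank ker ∂_1 − rank ∂_2 = (18 − 6) − 12 = 0, and ∂_2 has invariant factor 2 > 1, so H_1 ≅ Z_2.
  H_2: rank ker ∂_2 − rank ∂_3 = (12 − 12) − 0 = 0, and there is no ∂_3, so H_2 ≅ 0.

H_0 ≅ Z,  H_1 ≅ Z_2,  H_2 = 0.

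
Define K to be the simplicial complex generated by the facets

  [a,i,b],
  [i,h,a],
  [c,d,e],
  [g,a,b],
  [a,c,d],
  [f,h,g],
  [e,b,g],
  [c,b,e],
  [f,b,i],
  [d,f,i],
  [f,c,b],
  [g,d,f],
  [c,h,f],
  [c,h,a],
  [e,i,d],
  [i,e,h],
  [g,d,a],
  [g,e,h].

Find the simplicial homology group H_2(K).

Take the total order a < b < c < d < e < f < g < h < i on the vertex set. Then K (dimension 2) consists of the simplices:

  0-simplices (9): a, b, c, d, e, f, g, h, i
  1-simplices (27): ab, ac, ad, ag, ah, ai, bc, be, bf, bg, bi, cd, ce, cf, ch, de, df, dg, di, eg, eh, ei, fg, fh, fi, gh, hi
  2-simplices (18): abg, abi, acd, ach, adg, ahi, bce, bcf, beg, bfi, cde, cfh, dei, dfg, dfi, egh, ehi, fgh

Hence C_0 ≅ Z^9, C_1 ≅ Z^27, C_2 ≅ Z^18.

Boundary ∂_1: C_1 → C_0 sends each edge [p,q] (with p < q) to q − p. For instance
  ∂bc = c − b.
As a 9×27 matrix over Z this has rank 8, with invariant factors (1,1,1,1,1,1,1,1).

Boundary ∂_2: C_2 → C_1 sends each 2-simplex [p,q,r] to [q,r] − [p,r] + [p,q]. For instance
  ∂adg = dg − ag + ad,
  ∂dei = ei − di + de.
This gives a 27×18 integer matrix of rank 17; reducing to Smith normal form yields diagonal entries (1,1,1,1,1,1,1,1,1,1,1,1,1,1,1,1,1).

Now H_k = ker ∂_k / im ∂_{k+1}, so:

  H_2: rank ker ∂_2 − rank ∂_3 = (18 − 17) − 0 = 1, and there is no ∂_3, so H_2 = Z.

H_2 ≅ Z.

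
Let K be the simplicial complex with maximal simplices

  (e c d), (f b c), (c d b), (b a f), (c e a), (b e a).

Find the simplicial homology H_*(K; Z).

Order the vertices as a < b < c < d < e < f. Listing each simplex with vertices in this order, K has dimension 2 with simplices:

  0-simplices (6): a, b, c, d, e, f
  1-simplices (12): ab, ac, ae, af, bc, bd, be, bf, cd, ce, cf, de
  2-simplices (6): abe, abf, ace, bcd, bcf, cde

so the chain groups are C_0 ≅ Z^6, C_1 ≅ Z^12, C_2 ≅ Z^6.

Boundary ∂_1: C_1 → C_0 sends each edge [p,q] (with p < q) to q − p. For instance
  ∂bf = f − b.
The 6×12 boundary matrix has rank 5 and Smith normal form diag(1,1,1,1,1).

The boundary map ∂_2: C_2 → C_1 acts by ∂[p,q,r] = [q,r] − [p,r] + [p,q]. For instance
  ∂abf = bf − af + ab,
  ∂cde = de − ce + cd.
This gives a 12×6 integer matrix of rank 6; reducing to Smith normal form yields diagonal entries (1,1,1,1,1,1).

Reading off H_k = ker ∂_k / im ∂_{k+1}:

  H_0: rank C_0 − rank ∂_1 = 6 − 5 = 1, and the invariant factors of ∂_1 are all 1, so H_0 = Z.
  H_1: rank ker ∂_1 − rank ∂_2 = (12 − 5) − 6 = 1, and the invariant factors of ∂_2 are all 1, so H_1 = Z.
  H_2: rank ker ∂_2 − rank ∂_3 = (6 − 6) − 0 = 0, and there is no ∂_3, so H_2 = 0.

As a check, the Euler characteristic is 6 − 12 + 6 = 0, which agrees with 1 − 1 + 0 = 0.

H_0 ≅ Z,  H_1 ≅ Z,  H_2 = 0.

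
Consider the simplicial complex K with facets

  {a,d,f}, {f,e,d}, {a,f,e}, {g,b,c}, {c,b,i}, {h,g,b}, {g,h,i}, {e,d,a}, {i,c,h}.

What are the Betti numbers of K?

b_0 = 2, b_1 = 1, b_2 = 1.

We work with the vertex ordering a < b < c < d < e < f < g < h < i. The simplices of K, each written with vertices in increasing order, are:

  0-simplices (9): a, b, c, d, e, f, g, h, i
  1-simplices (16): ad, ae, af, bc, bg, bh, bi, cg, ch, ci, de, df, ef, gh, gi, hi
  2-simplices (9): ade, adf, aef, bcg, bci, bgh, chi, def, ghi

Hence C_0 ≅ Z^9, C_1 ≅ Z^16, C_2 ≅ Z^9.

∂_1: C_1 → C_0 maps an edge to its endpoints' difference, ∂[p,q] = q − p.
The 9×16 boundary matrix has rank 7 and Smith normal form diag(1,1,1,1,1,1,1).

∂_2: C_2 → C_1 sends each 2-simplex [p,q,r] to [q,r] − [p,r] + [p,q]. For instance
  ∂bci = ci − bi + bc,
  ∂def = ef − df + de.
This gives a 16×9 integer matrix of rank 8; reducing to Smith normal form yields diagonal entries (1,1,1,1,1,1,1,1).

From H_k ≅ ker(∂_k) / im(∂_{k+1}) we obtain:

  H_0: rank C_0 − rank ∂_1 = 9 − 7 = 2, and the invariant factors of ∂_1 are all 1, so H_0 = Z^2.
  H_1: rank ker ∂_1 − rank ∂_2 = (16 − 7) − 8 = 1, and the invariant factors of ∂_2 are all 1, so H_1 = Z.
  H_2: rank ker ∂_2 − rank ∂_3 = (9 − 8) − 0 = 1, and there is no ∂_3, so H_2 = Z.

As a check, the Euler characteristic is 9 − 16 + 9 = 2, which agrees with 2 − 1 + 1 = 2.

Hence the Betti numbers are b_0 = 2, b_1 = 1, b_2 = 1.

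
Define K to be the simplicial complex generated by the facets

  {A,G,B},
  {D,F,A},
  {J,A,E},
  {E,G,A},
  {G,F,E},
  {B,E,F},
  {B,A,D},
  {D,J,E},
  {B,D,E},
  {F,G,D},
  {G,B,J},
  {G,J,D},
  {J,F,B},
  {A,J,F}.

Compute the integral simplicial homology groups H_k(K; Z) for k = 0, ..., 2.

Take the total order A < B < D < E < F < G < J on the vertex set. Then K (dimension 2) consists of the simplices:

  0-simplices (7): A, B, D, E, F, G, J
  1-simplices (21): AB, AD, AE, AF, AG, AJ, BD, BE, BF, BG, BJ, DE, DF, DG, DJ, EF, EG, EJ, FG, FJ, GJ
  2-simplices (14): ABD, ABG, ADF, AEG, AEJ, AFJ, BDE, BEF, BFJ, BGJ, DEJ, DFG, DGJ, EFG

giving chain groups C_0 ≅ Z^7, C_1 ≅ Z^21, C_2 ≅ Z^14.

∂_1: C_1 → C_0 is given by ∂[p,q] = [q] − [p]. For instance
  ∂AD = D − A.
The resulting 7×21 matrix has rank 6, and its Smith normal form has invariant factors (1,1,1,1,1,1).

∂_2: C_2 → C_1 sends each 2-simplex [p,q,r] to [q,r] − [p,r] + [p,q]. For instance
  ∂BEF = EF − BF + BE,
  ∂BFJ = FJ − BJ + BF.
The resulting 21×14 matrix has rank 13, and its Smith normal form has invariant factors (1,1,1,1,1,1,1,1,1,1,1,1,1).

Now H_k = ker ∂_k / im ∂_{k+1}, so:

  H_0: rank C_0 − rank ∂_1 = 7 − 6 = 1, and the invariant factors of ∂_1 are all 1, so H_0 ≅ Z.
  H_1: rank ker ∂_1 − rank ∂_2 = (21 − 6) − 13 = 2, and the invariant factors of ∂_2 are all 1, so H_1 ≅ Z^2.
  H_2: rank ker ∂_2 − rank ∂_3 = (14 − 13) − 0 = 1, and there is no ∂_3, so H_2 ≅ Z.

H_0 = Z,  H_1 = Z^2,  H_2 = Z.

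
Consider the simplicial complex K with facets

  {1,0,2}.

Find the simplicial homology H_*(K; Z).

H_0 ≅ Z,  H_1 = 0,  H_2 = 0.

Take the total order 0 < 1 < 2 on the vertex set. Then K (dimension 2) consists of the simplices:

  0-simplices (3): [0], [1], [2]
  1-simplices (3): [0,1], [0,2], [1,2]
  2-simplices (1): [0,1,2]

so the chain groups are C_0 ≅ Z^3, C_1 ≅ Z^3, C_2 ≅ Z^1.

∂_1: C_1 → C_0 is given by ∂[p,q] = [q] − [p]. For instance
  ∂[0,1] = [1] − [0].
As a 3×3 matrix over Z this has rank 2, with invariant factors (1,1).

Boundary ∂_2: C_2 → C_1 sends each 2-simplex [p,q,r] to [q,r] − [p,r] + [p,q]. For instance
  ∂[0,1,2] = [1,2] − [0,2] + [0,1].
The 3×1 boundary matrix has rank 1 and Smith normal form diag(1).

Reading off H_k = ker ∂_k / im ∂_{k+1}:

  H_0: rank C_0 − rank ∂_1 = 3 − 2 = 1, and the invariant factors of ∂_1 are all 1, so H_0 ≅ Z.
  H_1: rank ker ∂_1 − rank ∂_2 = (3 − 2) − 1 = 0, and the invariant factors of ∂_2 are all 1, so H_1 ≅ 0.
  H_2: rank ker ∂_2 − rank ∂_3 = (1 − 1) − 0 = 0, and there is no ∂_3, so H_2 ≅ 0.

As a check, the Euler characteristic is 3 − 3 + 1 = 1, which agrees with 1 − 0 + 0 = 1.
(K is a triangulation of the 2-simplex.)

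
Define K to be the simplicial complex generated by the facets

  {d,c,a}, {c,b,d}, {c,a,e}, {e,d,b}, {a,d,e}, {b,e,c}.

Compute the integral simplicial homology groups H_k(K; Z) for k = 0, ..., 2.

H_0 ≅ Z,  H_1 = 0,  H_2 ≅ Z.

Order the vertices as a < b < c < d < e. Listing each simplex with vertices in this order, K has dimension 2 with simplices:

  0-simplices (5): a, b, c, d, e
  1-simplices (9): ac, ad, ae, bc, bd, be, cd, ce, de
  2-simplices (6): acd, ace, ade, bcd, bce, bde

so the chain groups are C_0 ≅ Z^5, C_1 ≅ Z^9, C_2 ≅ Z^6.

Boundary ∂_1: C_1 → C_0 maps an edge to its endpoints' difference, ∂[p,q] = q − p. For instance
  ∂ac = c − a.
This gives a 5×9 integer matrix of rank 4; reducing to Smith normal form yields diagonal entries (1,1,1,1).

Boundary ∂_2: C_2 → C_1 maps a triangle to the signed sum of its edges. For instance
  ∂ade = de − ae + ad,
  ∂bce = ce − be + bc.
This gives a 9×6 integer matrix of rank 5; reducing to Smith normal form yields diagonal entries (1,1,1,1,1).

Computing H_k = (kernel of ∂_k) / (image of ∂_{k+1}):

  H_0: rank C_0 − rank ∂_1 = 5 − 4 = 1, and the invariant factors of ∂_1 are all 1, so H_0 ≅ Z.
  H_1: rank ker ∂_1 − rank ∂_2 = (9 − 4) − 5 = 0, and the invariant factors of ∂_2 are all 1, so H_1 ≅ 0.
  H_2: rank ker ∂_2 − rank ∂_3 = (6 − 5) − 0 = 1, and there is no ∂_3, so H_2 ≅ Z.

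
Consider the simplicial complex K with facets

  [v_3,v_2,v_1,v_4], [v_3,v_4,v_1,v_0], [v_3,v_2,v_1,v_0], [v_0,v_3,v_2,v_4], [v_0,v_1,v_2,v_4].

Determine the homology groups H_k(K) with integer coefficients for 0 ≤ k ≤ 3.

H_0 ≅ Z,  H_1 = 0,  H_2 = 0,  H_3 ≅ Z.

We work with the vertex ordering v_0 < v_1 < v_2 < v_3 < v_4. The simplices of K, each written with vertices in increasing order, are:

  0-simplices (5): [v_0], [v_1], [v_2], [v_3], [v_4]
  1-simplices (10): [v_0,v_1], [v_0,v_2], [v_0,v_3], [v_0,v_4], [v_1,v_2], [v_1,v_3], [v_1,v_4], [v_2,v_3], [v_2,v_4], [v_3,v_4]
  2-simplices (10): [v_0,v_1,v_2], [v_0,v_1,v_3], [v_0,v_1,v_4], [v_0,v_2,v_3], [v_0,v_2,v_4], [v_0,v_3,v_4], [v_1,v_2,v_3], [v_1,v_2,v_4], [v_1,v_3,v_4], [v_2,v_3,v_4]
  3-simplices (5): [v_0,v_1,v_2,v_3], [v_0,v_1,v_2,v_4], [v_0,v_1,v_3,v_4], [v_0,v_2,v_3,v_4], [v_1,v_2,v_3,v_4]

giving chain groups C_0 ≅ Z^5, C_1 ≅ Z^10, C_2 ≅ Z^10, C_3 ≅ Z^5.

The boundary map ∂_1: C_1 → C_0 maps an edge to its endpoints' difference, ∂[p,q] = q − p.
The 5×10 boundary matrix has rank 4 and Smith normal form diag(1,1,1,1).

∂_2: C_2 → C_1 acts by ∂[p,q,r] = [q,r] − [p,r] + [p,q]. For instance
  ∂[v_0,v_3,v_4] = [v_3,v_4] − [v_0,v_4] + [v_0,v_3],
  ∂[v_1,v_2,v_3] = [v_2,v_3] − [v_1,v_3] + [v_1,v_2].
This gives a 10×10 integer matrix of rank 6; reducing to Smith normal form yields diagonal entries (1,1,1,1,1,1).

∂_3: C_3 → C_2 sends each 3-simplex σ to the alternating sum Σ_i (−1)^i (σ with its i-th vertex removed). For instance
  ∂[v_0,v_1,v_2,v_4] = [v_1,v_2,v_4] − [v_0,v_2,v_4] + [v_0,v_1,v_4] − [v_0,v_1,v_2],
  ∂[v_0,v_1,v_2,v_3] = [v_1,v_2,v_3] − [v_0,v_2,v_3] + [v_0,v_1,v_3] − [v_0,v_1,v_2].
The 10×5 boundary matrix has rank 4 and Smith normal form diag(1,1,1,1).

From H_k ≅ ker(∂_k) / im(∂_{k+1}) we obtain:

  H_0: rank C_0 − rank ∂_1 = 5 − 4 = 1, and the invariant factors of ∂_1 are all 1, so H_0 = Z.
  H_1: rank ker ∂_1 − rank ∂_2 = (10 − 4) − 6 = 0, and the invariant factors of ∂_2 are all 1, so H_1 = 0.
  H_2: rank ker ∂_2 − rank ∂_3 = (10 − 6) − 4 = 0, and the invariant factors of ∂_3 are all 1, so H_2 = 0.
  H_3: rank ker ∂_3 − rank ∂_4 = (5 − 4) − 0 = 1, and there is no ∂_4, so H_3 = Z.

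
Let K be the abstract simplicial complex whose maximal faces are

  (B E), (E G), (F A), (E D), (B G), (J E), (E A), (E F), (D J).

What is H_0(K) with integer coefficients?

K has 7 vertices, 9 edges.
rank ∂_0 = 0, rank ∂_1 = 6 ⇒ b_0 = 7 − 0 − 6 = 1; all invariant factors of ∂_1 are 1 so no torsion. So H_0 = Z.

H_0 ≅ Z.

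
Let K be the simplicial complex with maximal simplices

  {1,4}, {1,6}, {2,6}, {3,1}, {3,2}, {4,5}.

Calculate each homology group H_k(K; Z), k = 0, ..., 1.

H_0 = Z,  H_1 = Z.

Order the vertices as 1 < 2 < 3 < 4 < 5 < 6. Listing each simplex with vertices in this order, K has dimension 1 with simplices:

  0-simplices (6): [1], [2], [3], [4], [5], [6]
  1-simplices (6): [1,3], [1,4], [1,6], [2,3], [2,6], [4,5]

Hence C_0 ≅ Z^6, C_1 ≅ Z^6.

Boundary ∂_1: C_1 → C_0 is given by ∂[p,q] = [q] − [p]. For instance
  ∂[1,4] = [4] − [1].
The 6×6 boundary matrix has rank 5 and Smith normal form diag(1,1,1,1,1).

Now H_k = ker ∂_k / im ∂_{k+1}, so:

  H_0: rank C_0 − rank ∂_1 = 6 − 5 = 1, and the invariant factors of ∂_1 are all 1, so H_0 ≅ Z.
  H_1: rank ker ∂_1 − rank ∂_2 = (6 − 5) − 0 = 1, and there is no ∂_2, so H_1 ≅ Z.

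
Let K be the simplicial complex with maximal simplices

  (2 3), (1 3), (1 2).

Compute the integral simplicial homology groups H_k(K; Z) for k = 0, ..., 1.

Fix the vertex order 1 < 2 < 3 and write every simplex with vertices in increasing order. Then dim K = 1 and the simplices of K are:

  0-simplices (3): [1], [2], [3]
  1-simplices (3): [1,2], [1,3], [2,3]

so the chain groups are C_0 ≅ Z^3, C_1 ≅ Z^3.

Boundary ∂_1: C_1 → C_0 is given by ∂[p,q] = [q] − [p].
The resulting 3×3 matrix has rank 2, and its Smith normal form has invariant factors (1,1).

Computing H_k = (kernel of ∂_k) / (image of ∂_{k+1}):

  H_0: rank C_0 − rank ∂_1 = 3 − 2 = 1, and the invariant factors of ∂_1 are all 1, so H_0 = Z.
  H_1: rank ker ∂_1 − rank ∂_2 = (3 − 2) − 0 = 1, and there is no ∂_2, so H_1 = Z.

(K is a triangulation of the circle S^1.)

H_0 ≅ Z,  H_1 ≅ Z.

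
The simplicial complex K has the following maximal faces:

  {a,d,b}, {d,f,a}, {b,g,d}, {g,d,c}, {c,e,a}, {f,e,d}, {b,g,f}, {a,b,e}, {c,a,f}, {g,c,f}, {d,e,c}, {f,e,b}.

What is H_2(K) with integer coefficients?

H_2 = 0.

Fix the vertex order a < b < c < d < e < f < g and write every simplex with vertices in increasing order. Then dim K = 2 and the simplices of K are:

  0-simplices (7): a, b, c, d, e, f, g
  1-simplices (18): ab, ac, ad, ae, af, bd, be, bf, bg, cd, ce, cf, cg, de, df, dg, ef, fg
  2-simplices (12): abd, abe, ace, acf, adf, bdg, bef, bfg, cde, cdg, cfg, def

Hence C_0 ≅ Z^7, C_1 ≅ Z^18, C_2 ≅ Z^12.

The boundary map ∂_1: C_1 → C_0 is given by ∂[p,q] = [q] − [p].
As a 7×18 matrix over Z this has rank 6, with invariant factors (1,1,1,1,1,1).

∂_2: C_2 → C_1 acts by ∂[p,q,r] = [q,r] − [p,r] + [p,q]. For instance
  ∂bdg = dg − bg + bd,
  ∂cfg = fg − cg + cf.
The 18×12 boundary matrix has rank 12 and Smith normal form diag(1,1,1,1,1,1,1,1,1,1,1,2).

Now H_k = ker ∂_k / im ∂_{k+1}, so:

  H_2: rank ker ∂_2 − rank ∂_3 = (12 − 12) − 0 = 0, and there is no ∂_3, so H_2 ≅ 0.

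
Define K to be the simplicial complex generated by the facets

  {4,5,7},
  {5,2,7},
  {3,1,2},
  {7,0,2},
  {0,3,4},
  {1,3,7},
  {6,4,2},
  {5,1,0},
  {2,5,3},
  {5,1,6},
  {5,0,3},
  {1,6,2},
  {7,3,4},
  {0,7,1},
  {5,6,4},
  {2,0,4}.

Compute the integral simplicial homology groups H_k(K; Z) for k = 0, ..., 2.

H_0 ≅ Z,  H_1 ≅ Z^2,  H_2 ≅ Z.

We work with the vertex ordering 0 < 1 < 2 < 3 < 4 < 5 < 6 < 7. The simplices of K, each written with vertices in increasing order, are:

  0-simplices (8): [0], [1], [2], [3], [4], [5], [6], [7]
  1-simplices (24): (24 of them)
  2-simplices (16): [0,1,5], [0,1,7], [0,2,4], [0,2,7], [0,3,4], [0,3,5], [1,2,3], [1,2,6], [1,3,7], [1,5,6], [2,3,5], [2,4,6], [2,5,7], [3,4,7], [4,5,6], [4,5,7]

so the chain groups are C_0 ≅ Z^8, C_1 ≅ Z^24, C_2 ≅ Z^16.

The boundary map ∂_1: C_1 → C_0 maps an edge to its endpoints' difference, ∂[p,q] = q − p. For instance
  ∂[5,7] = [7] − [5].
As a 8×24 matrix over Z this has rank 7, with invariant factors (1,1,1,1,1,1,1).

∂_2: C_2 → C_1 maps a triangle to the signed sum of its edges. For instance
  ∂[0,3,5] = [3,5] − [0,5] + [0,3],
  ∂[2,4,6] = [4,6] − [2,6] + [2,4].
As a 24×16 matrix over Z this has rank 15, with invariant factors (1,1,1,1,1,1,1,1,1,1,1,1,1,1,1).

Reading off H_k = ker ∂_k / im ∂_{k+1}:

  H_0: rank C_0 − rank ∂_1 = 8 − 7 = 1, and the invariant factors of ∂_1 are all 1, so H_0 ≅ Z.
  H_1: rank ker ∂_1 − rank ∂_2 = (24 − 7) − 15 = 2, and the invariant factors of ∂_2 are all 1, so H_1 ≅ Z^2.
  H_2: rank ker ∂_2 − rank ∂_3 = (16 − 15) − 0 = 1, and there is no ∂_3, so H_2 ≅ Z.

As a check, the Euler characteristic is 8 − 24 + 16 = 0, which agrees with 1 − 2 + 1 = 0.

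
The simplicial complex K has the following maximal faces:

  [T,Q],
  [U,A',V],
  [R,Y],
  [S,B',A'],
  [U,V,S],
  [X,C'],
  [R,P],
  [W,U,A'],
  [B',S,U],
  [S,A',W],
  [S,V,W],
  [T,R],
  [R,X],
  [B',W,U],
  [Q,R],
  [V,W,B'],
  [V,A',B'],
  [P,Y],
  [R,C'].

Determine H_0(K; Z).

H_0 ≅ Z^2.

Fix the vertex order P < Q < R < S < T < U < V < W < X < Y < A' < B' < C' and write every simplex with vertices in increasing order. Then dim K = 2 and the simplices of K are:

  0-simplices (13): [P], [Q], [R], [S], [T], [U], [V], [W], [X], [Y], [A'], [B'], [C']
  1-simplices (24): (24 of them)
  2-simplices (10): [S,U,V], [S,U,B'], [S,V,W], [S,W,A'], [S,A',B'], [U,V,A'], [U,W,A'], [U,W,B'], [V,W,B'], [V,A',B']

giving chain groups C_0 ≅ Z^13, C_1 ≅ Z^24, C_2 ≅ Z^10.

Boundary ∂_1: C_1 → C_0 maps an edge to its endpoints' difference, ∂[p,q] = q − p. For instance
  ∂[A',B'] = [B'] − [A'].
The 13×24 boundary matrix has rank 11 and Smith normal form diag(1,1,1,1,1,1,1,1,1,1,1).

∂_2: C_2 → C_1 maps a triangle to the signed sum of its edges. For instance
  ∂[S,U,V] = [U,V] − [S,V] + [S,U],
  ∂[V,A',B'] = [A',B'] − [V,B'] + [V,A'].
The 24×10 boundary matrix has rank 10 and Smith normal form diag(1,1,1,1,1,1,1,1,1,2).

Reading off H_k = ker ∂_k / im ∂_{k+1}:

  H_0: rank C_0 − rank ∂_1 = 13 − 11 = 2, and the invariant factors of ∂_1 are all 1, so H_0 ≅ Z^2.

(K is a triangulation of the disjoint union of the real projective plane RP^2 and a wedge of 3 circles.)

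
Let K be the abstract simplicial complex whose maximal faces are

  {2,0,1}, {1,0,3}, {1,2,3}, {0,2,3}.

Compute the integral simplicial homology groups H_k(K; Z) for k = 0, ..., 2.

H_0 = Z,  H_1 = 0,  H_2 = Z.

We work with the vertex ordering 0 < 1 < 2 < 3. The simplices of K, each written with vertices in increasing order, are:

  0-simplices (4): [0], [1], [2], [3]
  1-simplices (6): [0,1], [0,2], [0,3], [1,2], [1,3], [2,3]
  2-simplices (4): [0,1,2], [0,1,3], [0,2,3], [1,2,3]

giving chain groups C_0 ≅ Z^4, C_1 ≅ Z^6, C_2 ≅ Z^4.

∂_1: C_1 → C_0 is given by ∂[p,q] = [q] − [p].
The 4×6 boundary matrix has rank 3 and Smith normal form diag(1,1,1).

The boundary map ∂_2: C_2 → C_1 maps a triangle to the signed sum of its edges. For instance
  ∂[1,2,3] = [2,3] − [1,3] + [1,2],
  ∂[0,1,3] = [1,3] − [0,3] + [0,1].
As a 6×4 matrix over Z this has rank 3, with invariant factors (1,1,1).

From H_k ≅ ker(∂_k) / im(∂_{k+1}) we obtain:

  H_0: rank C_0 − rank ∂_1 = 4 − 3 = 1, and the invariant factors of ∂_1 are all 1, so H_0 ≅ Z.
  H_1: rank ker ∂_1 − rank ∂_2 = (6 − 3) − 3 = 0, and the invariant factors of ∂_2 are all 1, so H_1 ≅ 0.
  H_2: rank ker ∂_2 − rank ∂_3 = (4 − 3) − 0 = 1, and there is no ∂_3, so H_2 ≅ Z.

(K is a triangulation of the 2-sphere S^2.)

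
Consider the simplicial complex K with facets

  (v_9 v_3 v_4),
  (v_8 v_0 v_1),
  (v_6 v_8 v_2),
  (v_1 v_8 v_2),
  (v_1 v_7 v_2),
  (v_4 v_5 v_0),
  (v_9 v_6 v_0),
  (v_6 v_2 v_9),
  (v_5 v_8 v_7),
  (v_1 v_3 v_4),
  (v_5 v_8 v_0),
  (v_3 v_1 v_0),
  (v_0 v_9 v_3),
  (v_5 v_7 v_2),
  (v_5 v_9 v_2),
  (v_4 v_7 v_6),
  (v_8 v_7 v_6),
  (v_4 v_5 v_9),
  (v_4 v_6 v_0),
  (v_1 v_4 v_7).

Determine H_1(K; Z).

H_1 ≅ Z ⊕ Z/2.

We work with the vertex ordering v_0 < v_1 < v_2 < v_3 < v_4 < v_5 < v_6 < v_7 < v_8 < v_9. The simplices of K, each written with vertices in increasing order, are:

  0-simplices (10): [v_0], [v_1], [v_2], [v_3], [v_4], [v_5], [v_6], [v_7], [v_8], [v_9]
  1-simplices (30): (30 of them)
  2-simplices (20): (20 of them)

giving chain groups C_0 ≅ Z^10, C_1 ≅ Z^30, C_2 ≅ Z^20.

The boundary map ∂_1: C_1 → C_0 sends each edge [p,q] (with p < q) to q − p.
As a 10×30 matrix over Z this has rank 9, with invariant factors (1,1,1,1,1,1,1,1,1).

The boundary map ∂_2: C_2 → C_1 acts by ∂[p,q,r] = [q,r] − [p,r] + [p,q]. For instance
  ∂[v_5,v_7,v_8] = [v_7,v_8] − [v_5,v_8] + [v_5,v_7],
  ∂[v_2,v_5,v_7] = [v_5,v_7] − [v_2,v_7] + [v_2,v_5].
As a 30×20 matrix over Z this has rank 20, with invariant factors (1,1,1,1,1,1,1,1,1,1,1,1,1,1,1,1,1,1,1,2).

From H_k ≅ ker(∂_k) / im(∂_{k+1}) we obtain:

  H_1: rank ker ∂_1 − rank ∂_2 = (30 − 9) − 20 = 1, and ∂_2 has invariant factor 2 > 1, so H_1 = Z ⊕ Z/2.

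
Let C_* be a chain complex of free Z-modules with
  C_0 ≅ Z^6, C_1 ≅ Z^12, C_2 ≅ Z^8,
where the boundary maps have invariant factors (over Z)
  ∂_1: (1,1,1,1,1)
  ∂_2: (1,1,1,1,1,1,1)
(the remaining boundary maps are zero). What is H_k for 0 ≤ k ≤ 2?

H_0 ≅ Z,  H_1 = 0,  H_2 ≅ Z.

H_0: b_0 = 6 − 0 − 5 = 1; torsion from ∂_1 factors > 1: none. So H_0 ≅ Z.
H_1: b_1 = 12 − 5 − 7 = 0; torsion from ∂_2 factors > 1: none. So H_1 ≅ 0.
H_2: b_2 = 8 − 7 − 0 = 1; torsion from ∂_3 factors > 1: none. So H_2 ≅ Z.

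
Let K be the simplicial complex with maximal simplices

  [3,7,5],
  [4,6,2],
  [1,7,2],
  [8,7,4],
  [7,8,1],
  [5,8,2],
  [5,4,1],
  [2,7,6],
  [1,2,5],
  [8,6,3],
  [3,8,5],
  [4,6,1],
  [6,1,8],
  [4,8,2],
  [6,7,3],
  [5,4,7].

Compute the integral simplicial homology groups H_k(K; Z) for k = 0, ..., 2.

K has 8 vertices, 24 edges, 16 triangles.
rank ∂_0 = 0, rank ∂_1 = 7 ⇒ b_0 = 8 − 0 − 7 = 1; all invariant factors of ∂_1 are 1 so no torsion. So H_0 ≅ Z.
rank ∂_1 = 7, rank ∂_2 = 15 ⇒ b_1 = 24 − 7 − 15 = 2; all invariant factors of ∂_2 are 1 so no torsion. So H_1 ≅ Z^2.
rank ∂_2 = 15, rank ∂_3 = 0 ⇒ b_2 = 16 − 15 − 0 = 1. So H_2 ≅ Z.

H_0 ≅ Z,  H_1 ≅ Z^2,  H_2 ≅ Z.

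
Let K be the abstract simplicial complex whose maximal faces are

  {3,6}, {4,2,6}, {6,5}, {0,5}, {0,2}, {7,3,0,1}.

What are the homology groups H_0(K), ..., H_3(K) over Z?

K has 8 vertices, 13 edges, 5 triangles, 1 3-simplex.
rank ∂_0 = 0, rank ∂_1 = 7 ⇒ b_0 = 8 − 0 − 7 = 1; all invariant factors of ∂_1 are 1 so no torsion. So H_0 ≅ Z.
rank ∂_1 = 7, rank ∂_2 = 4 ⇒ b_1 = 13 − 7 − 4 = 2; all invariant factors of ∂_2 are 1 so no torsion. So H_1 ≅ Z^2.
rank ∂_2 = 4, rank ∂_3 = 1 ⇒ b_2 = 5 − 4 − 1 = 0; all invariant factors of ∂_3 are 1 so no torsion. So H_2 ≅ 0.
rank ∂_3 = 1, rank ∂_4 = 0 ⇒ b_3 = 1 − 1 − 0 = 0. So H_3 ≅ 0.

H_0 ≅ Z,  H_1 ≅ Z^2,  H_2 = 0,  H_3 = 0.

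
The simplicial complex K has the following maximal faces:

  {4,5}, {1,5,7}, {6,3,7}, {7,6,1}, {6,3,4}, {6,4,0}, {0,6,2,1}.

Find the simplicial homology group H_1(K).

Fix the vertex order 0 < 1 < 2 < 3 < 4 < 5 < 6 < 7 and write every simplex with vertices in increasing order. Then dim K = 3 and the simplices of K are:

  0-simplices (8): [0], [1], [2], [3], [4], [5], [6], [7]
  1-simplices (16): [0,1], [0,2], [0,4], [0,6], [1,2], [1,5], [1,6], [1,7], [2,6], [3,4], [3,6], [3,7], [4,5], [4,6], [5,7], [6,7]
  2-simplices (9): [0,1,2], [0,1,6], [0,2,6], [0,4,6], [1,2,6], [1,5,7], [1,6,7], [3,4,6], [3,6,7]
  3-simplices (1): [0,1,2,6]

so the chain groups are C_0 ≅ Z^8, C_1 ≅ Z^16, C_2 ≅ Z^9, C_3 ≅ Z^1.

Boundary ∂_1: C_1 → C_0 sends each edge [p,q] (with p < q) to q − p.
This gives a 8×16 integer matrix of rank 7; reducing to Smith normal form yields diagonal entries (1,1,1,1,1,1,1).

∂_2: C_2 → C_1 sends each 2-simplex [p,q,r] to [q,r] − [p,r] + [p,q]. For instance
  ∂[0,2,6] = [2,6] − [0,6] + [0,2],
  ∂[1,5,7] = [5,7] − [1,7] + [1,5].
This gives a 16×9 integer matrix of rank 8; reducing to Smith normal form yields diagonal entries (1,1,1,1,1,1,1,1).

∂_3: C_3 → C_2 sends each 3-simplex σ to the alternating sum Σ_i (−1)^i (σ with its i-th vertex removed). For instance
  ∂[0,1,2,6] = [1,2,6] − [0,2,6] + [0,1,6] − [0,1,2].
As a 9×1 matrix over Z this has rank 1, with invariant factors (1).

Reading off H_k = ker ∂_k / im ∂_{k+1}:

  H_1: rank ker ∂_1 − rank ∂_2 = (16 − 7) − 8 = 1, and the invariant factors of ∂_2 are all 1, so H_1 ≅ Z.

H_1 ≅ Z.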